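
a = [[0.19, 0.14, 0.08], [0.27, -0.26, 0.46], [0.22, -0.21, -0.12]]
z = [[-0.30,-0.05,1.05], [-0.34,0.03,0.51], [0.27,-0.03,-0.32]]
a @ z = [[-0.08,-0.01,0.25],[0.13,-0.04,0.0],[-0.03,-0.01,0.16]]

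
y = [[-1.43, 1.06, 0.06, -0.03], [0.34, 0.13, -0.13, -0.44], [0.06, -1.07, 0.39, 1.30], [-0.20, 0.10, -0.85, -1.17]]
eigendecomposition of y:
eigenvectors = [[(-0.96+0j), (-0.24+0j), (-0.14+0.03j), -0.14-0.03j],  [0.17+0.00j, (-0.38+0j), -0.23-0.02j, -0.23+0.02j],  [(0.19+0j), 0.72+0.00j, (0.76+0j), (0.76-0j)],  [(-0.11+0j), (-0.53+0j), (-0.54+0.26j), -0.54-0.26j]]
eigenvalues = [(-1.64+0j), (-0.02+0j), (-0.21+0.48j), (-0.21-0.48j)]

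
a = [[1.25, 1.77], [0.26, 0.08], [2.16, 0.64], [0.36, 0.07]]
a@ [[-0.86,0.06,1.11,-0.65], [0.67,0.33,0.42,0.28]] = [[0.11,0.66,2.13,-0.32], [-0.17,0.04,0.32,-0.15], [-1.43,0.34,2.67,-1.22], [-0.26,0.04,0.43,-0.21]]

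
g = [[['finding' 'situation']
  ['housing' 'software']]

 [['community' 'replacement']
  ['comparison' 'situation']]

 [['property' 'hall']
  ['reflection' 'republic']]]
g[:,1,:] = [['housing', 'software'], ['comparison', 'situation'], ['reflection', 'republic']]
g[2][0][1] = 'hall'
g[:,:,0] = [['finding', 'housing'], ['community', 'comparison'], ['property', 'reflection']]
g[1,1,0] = 'comparison'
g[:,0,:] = [['finding', 'situation'], ['community', 'replacement'], ['property', 'hall']]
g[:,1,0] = ['housing', 'comparison', 'reflection']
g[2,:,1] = ['hall', 'republic']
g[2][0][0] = 'property'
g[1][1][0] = 'comparison'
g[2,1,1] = 'republic'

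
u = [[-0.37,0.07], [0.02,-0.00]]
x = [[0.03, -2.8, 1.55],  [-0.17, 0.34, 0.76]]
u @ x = [[-0.02, 1.06, -0.52], [0.00, -0.06, 0.03]]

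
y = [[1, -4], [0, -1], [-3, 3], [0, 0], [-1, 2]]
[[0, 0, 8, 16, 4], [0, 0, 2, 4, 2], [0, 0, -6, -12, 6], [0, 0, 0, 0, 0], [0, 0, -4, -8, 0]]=y@[[0, 0, 0, 0, -4], [0, 0, -2, -4, -2]]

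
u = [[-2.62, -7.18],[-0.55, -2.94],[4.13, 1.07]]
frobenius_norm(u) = 9.25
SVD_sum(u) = [[-3.4, -6.79],[-1.29, -2.57],[1.26, 2.51]] + [[0.78, -0.39], [0.74, -0.37], [2.87, -1.44]]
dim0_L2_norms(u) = [4.92, 7.83]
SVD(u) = [[-0.88, -0.26], [-0.33, -0.24], [0.33, -0.94]] @ diag([8.590442452769194, 3.430597391950969]) @ [[0.45, 0.89], [-0.89, 0.45]]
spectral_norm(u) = 8.59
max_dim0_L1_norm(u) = 11.19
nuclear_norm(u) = 12.02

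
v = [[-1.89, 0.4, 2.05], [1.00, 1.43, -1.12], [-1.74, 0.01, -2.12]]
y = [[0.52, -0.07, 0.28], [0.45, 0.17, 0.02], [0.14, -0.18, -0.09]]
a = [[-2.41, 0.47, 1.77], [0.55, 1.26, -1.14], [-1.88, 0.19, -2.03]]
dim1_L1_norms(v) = [4.34, 3.55, 3.87]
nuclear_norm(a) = 7.33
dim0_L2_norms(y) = [0.7, 0.26, 0.29]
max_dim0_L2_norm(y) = 0.7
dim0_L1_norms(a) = [4.84, 1.92, 4.94]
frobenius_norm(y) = 0.80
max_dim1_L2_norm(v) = 2.82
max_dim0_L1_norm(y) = 1.11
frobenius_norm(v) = 4.44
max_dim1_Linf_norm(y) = 0.52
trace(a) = -3.18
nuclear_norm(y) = 1.19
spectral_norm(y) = 0.73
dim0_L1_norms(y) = [1.11, 0.42, 0.39]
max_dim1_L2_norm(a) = 3.03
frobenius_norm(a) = 4.48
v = a + y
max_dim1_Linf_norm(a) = 2.41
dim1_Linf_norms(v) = [2.05, 1.43, 2.12]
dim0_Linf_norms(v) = [1.89, 1.43, 2.12]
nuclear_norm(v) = 7.35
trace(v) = -2.58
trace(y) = 0.60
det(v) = 12.46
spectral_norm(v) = 3.26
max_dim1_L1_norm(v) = 4.34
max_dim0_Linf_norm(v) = 2.12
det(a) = 11.55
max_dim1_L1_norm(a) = 4.65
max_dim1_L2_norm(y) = 0.59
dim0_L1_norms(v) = [4.63, 1.84, 5.29]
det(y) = -0.04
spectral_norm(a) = 3.21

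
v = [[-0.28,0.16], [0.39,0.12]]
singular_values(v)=[0.48, 0.2]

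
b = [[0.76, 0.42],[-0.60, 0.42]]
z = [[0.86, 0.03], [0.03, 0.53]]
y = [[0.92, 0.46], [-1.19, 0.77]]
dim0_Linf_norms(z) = [0.86, 0.53]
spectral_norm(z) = 0.86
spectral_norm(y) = 1.55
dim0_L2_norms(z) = [0.86, 0.53]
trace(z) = 1.39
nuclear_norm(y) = 2.36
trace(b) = 1.18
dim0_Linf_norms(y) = [1.19, 0.77]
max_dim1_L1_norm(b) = 1.18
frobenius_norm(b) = 1.14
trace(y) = 1.69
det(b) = 0.57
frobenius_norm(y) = 1.75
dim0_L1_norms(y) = [2.11, 1.23]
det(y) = 1.26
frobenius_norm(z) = 1.01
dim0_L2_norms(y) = [1.5, 0.9]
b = z @ y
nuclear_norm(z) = 1.39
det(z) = 0.45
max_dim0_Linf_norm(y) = 1.19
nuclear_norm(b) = 1.56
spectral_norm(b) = 0.97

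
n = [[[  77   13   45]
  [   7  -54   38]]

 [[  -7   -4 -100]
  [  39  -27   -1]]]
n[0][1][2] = 38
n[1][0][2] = -100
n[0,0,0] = 77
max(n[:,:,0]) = 77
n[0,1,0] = 7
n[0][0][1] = 13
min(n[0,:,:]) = -54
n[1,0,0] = -7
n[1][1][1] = -27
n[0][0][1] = 13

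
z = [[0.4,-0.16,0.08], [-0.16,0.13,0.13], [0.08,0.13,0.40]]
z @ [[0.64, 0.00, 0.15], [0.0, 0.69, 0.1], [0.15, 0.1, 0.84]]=[[0.27, -0.10, 0.11], [-0.08, 0.10, 0.1], [0.11, 0.13, 0.36]]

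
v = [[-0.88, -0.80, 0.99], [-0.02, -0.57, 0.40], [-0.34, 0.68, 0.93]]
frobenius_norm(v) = 2.08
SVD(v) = [[-0.87, -0.28, -0.4],[-0.30, -0.33, 0.89],[-0.38, 0.9, 0.21]] @ diag([1.7289506051377743, 1.1126278206716749, 0.3090131674558966]) @ [[0.52, 0.35, -0.77], [-0.05, 0.92, 0.39], [0.85, -0.16, 0.50]]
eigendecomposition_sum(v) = [[(-0.07+0j), (0.21+0j), 0.39+0.00j], [-0.04+0.00j, 0.13+0.00j, (0.23+0j)], [(-0.17+0j), 0.49+0.00j, (0.91+0j)]] + [[-0.40+0.13j, (-0.51-1.63j), (0.3+0.36j)], [0.01+0.09j, -0.35+0.04j, 0.08-0.05j], [(-0.08-0.02j), 0.09-0.34j, (0.01+0.1j)]] + [[-0.40-0.13j, -0.51+1.63j, (0.3-0.36j)], [0.01-0.09j, (-0.35-0.04j), (0.08+0.05j)], [-0.08+0.02j, 0.09+0.34j, (0.01-0.1j)]]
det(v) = 0.59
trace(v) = -0.52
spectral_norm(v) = 1.73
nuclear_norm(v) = 3.15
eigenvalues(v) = [(0.96+0j), (-0.74+0.27j), (-0.74-0.27j)]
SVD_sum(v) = [[-0.79,-0.54,1.17], [-0.27,-0.19,0.40], [-0.34,-0.23,0.51]] + [[0.02, -0.28, -0.12], [0.02, -0.34, -0.14], [-0.05, 0.92, 0.39]] + [[-0.10, 0.02, -0.06], [0.23, -0.05, 0.14], [0.05, -0.01, 0.03]]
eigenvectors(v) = [[-0.38+0.00j, (-0.96+0j), -0.96-0.00j], [-0.23+0.00j, -0.03+0.19j, (-0.03-0.19j)], [-0.90+0.00j, -0.16-0.11j, -0.16+0.11j]]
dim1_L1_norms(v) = [2.67, 0.99, 1.95]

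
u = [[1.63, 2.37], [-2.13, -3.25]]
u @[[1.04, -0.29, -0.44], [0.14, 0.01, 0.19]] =[[2.03, -0.45, -0.27], [-2.67, 0.59, 0.32]]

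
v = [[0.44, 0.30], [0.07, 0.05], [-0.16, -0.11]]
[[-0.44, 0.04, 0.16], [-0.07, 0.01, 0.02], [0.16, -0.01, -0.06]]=v @ [[-0.73, 0.38, 0.35], [-0.39, -0.42, 0.01]]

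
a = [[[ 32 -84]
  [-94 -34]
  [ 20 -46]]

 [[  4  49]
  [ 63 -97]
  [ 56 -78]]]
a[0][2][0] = 20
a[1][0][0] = 4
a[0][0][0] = 32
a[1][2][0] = 56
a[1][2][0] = 56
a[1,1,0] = 63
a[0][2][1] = -46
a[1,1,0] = 63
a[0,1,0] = -94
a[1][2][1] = -78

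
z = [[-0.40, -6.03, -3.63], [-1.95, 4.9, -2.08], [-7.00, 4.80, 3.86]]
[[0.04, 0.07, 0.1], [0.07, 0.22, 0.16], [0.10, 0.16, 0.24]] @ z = [[-0.85, 0.58, 0.10], [-1.58, 1.42, -0.09], [-2.03, 1.33, 0.23]]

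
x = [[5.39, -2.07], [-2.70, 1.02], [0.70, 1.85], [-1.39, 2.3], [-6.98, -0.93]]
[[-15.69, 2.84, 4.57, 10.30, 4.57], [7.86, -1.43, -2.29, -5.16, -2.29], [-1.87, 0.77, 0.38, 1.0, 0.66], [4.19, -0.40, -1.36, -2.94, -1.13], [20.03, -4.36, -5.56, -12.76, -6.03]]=x @ [[-2.88, 0.60, 0.81, 1.85, 0.86], [0.08, 0.19, -0.10, -0.16, 0.03]]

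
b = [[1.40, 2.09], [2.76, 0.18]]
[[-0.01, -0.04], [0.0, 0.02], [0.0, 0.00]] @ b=[[-0.12,  -0.03],[0.06,  0.0],[0.0,  0.0]]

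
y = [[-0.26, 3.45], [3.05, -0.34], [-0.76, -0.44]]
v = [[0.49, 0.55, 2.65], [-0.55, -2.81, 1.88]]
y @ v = [[-2.02, -9.84, 5.8], [1.68, 2.63, 7.44], [-0.13, 0.82, -2.84]]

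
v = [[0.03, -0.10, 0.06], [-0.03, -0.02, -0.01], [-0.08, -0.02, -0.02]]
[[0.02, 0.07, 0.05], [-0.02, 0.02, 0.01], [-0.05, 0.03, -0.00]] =v@[[0.55, -0.39, 0.18], [0.05, -0.5, -0.51], [0.12, 0.54, -0.07]]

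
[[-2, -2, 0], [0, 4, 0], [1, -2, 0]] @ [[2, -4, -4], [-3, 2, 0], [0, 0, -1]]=[[2, 4, 8], [-12, 8, 0], [8, -8, -4]]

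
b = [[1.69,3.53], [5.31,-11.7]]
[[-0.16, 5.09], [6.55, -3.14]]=b@[[0.55, 1.26], [-0.31, 0.84]]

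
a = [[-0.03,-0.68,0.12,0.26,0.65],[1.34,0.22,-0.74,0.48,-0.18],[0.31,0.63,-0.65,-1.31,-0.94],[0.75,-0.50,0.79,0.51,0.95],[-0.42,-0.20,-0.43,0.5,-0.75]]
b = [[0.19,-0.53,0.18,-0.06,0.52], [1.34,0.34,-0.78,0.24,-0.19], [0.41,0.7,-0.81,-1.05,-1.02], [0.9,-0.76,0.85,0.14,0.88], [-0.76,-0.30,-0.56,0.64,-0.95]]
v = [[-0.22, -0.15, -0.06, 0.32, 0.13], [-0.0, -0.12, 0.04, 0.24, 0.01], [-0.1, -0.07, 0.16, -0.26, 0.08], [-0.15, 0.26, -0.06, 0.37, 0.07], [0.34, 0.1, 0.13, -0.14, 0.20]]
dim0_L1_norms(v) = [0.81, 0.7, 0.45, 1.33, 0.49]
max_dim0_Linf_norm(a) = 1.34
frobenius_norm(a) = 3.31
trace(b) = -1.09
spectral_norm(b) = 2.49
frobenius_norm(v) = 0.91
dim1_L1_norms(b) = [1.48, 2.89, 3.99, 3.53, 3.21]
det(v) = 0.00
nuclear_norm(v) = 1.76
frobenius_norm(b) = 3.45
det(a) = -0.89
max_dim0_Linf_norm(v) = 0.37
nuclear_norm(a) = 6.27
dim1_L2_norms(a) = [0.98, 1.63, 1.87, 1.61, 1.1]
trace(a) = -0.70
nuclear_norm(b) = 6.56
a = v + b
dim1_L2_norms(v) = [0.44, 0.27, 0.34, 0.49, 0.45]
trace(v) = 0.39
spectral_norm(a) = 2.47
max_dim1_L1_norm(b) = 3.99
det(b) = -1.10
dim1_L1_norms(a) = [1.74, 2.96, 3.84, 3.5, 2.3]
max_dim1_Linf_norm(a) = 1.34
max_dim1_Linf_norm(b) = 1.34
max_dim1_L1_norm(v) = 0.91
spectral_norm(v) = 0.70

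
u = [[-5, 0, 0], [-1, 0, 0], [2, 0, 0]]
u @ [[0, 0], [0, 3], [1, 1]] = [[0, 0], [0, 0], [0, 0]]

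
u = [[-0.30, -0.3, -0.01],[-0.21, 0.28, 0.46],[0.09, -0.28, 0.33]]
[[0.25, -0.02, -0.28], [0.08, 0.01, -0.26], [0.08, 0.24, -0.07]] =u @ [[-0.54, 0.37, 0.78], [-0.31, -0.30, 0.16], [0.12, 0.37, -0.30]]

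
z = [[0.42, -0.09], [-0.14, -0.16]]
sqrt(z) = [[0.64+0.01j, (-0.1+0.06j)], [-0.15+0.10j, 0.02+0.41j]]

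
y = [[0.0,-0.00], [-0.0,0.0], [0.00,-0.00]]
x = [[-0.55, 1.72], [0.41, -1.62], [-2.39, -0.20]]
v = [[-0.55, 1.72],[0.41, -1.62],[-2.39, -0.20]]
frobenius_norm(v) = 3.44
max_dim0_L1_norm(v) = 3.54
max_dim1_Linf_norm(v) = 2.39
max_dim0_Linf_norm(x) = 2.39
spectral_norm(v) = 2.66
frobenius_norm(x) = 3.44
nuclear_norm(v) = 4.84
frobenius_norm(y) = 0.00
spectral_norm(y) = 0.00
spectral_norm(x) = 2.66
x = y + v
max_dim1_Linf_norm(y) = 0.0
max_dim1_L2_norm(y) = 0.0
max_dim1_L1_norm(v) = 2.59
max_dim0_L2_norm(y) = 0.0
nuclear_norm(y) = 0.00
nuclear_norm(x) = 4.84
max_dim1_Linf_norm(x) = 2.39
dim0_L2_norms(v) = [2.49, 2.37]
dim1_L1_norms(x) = [2.27, 2.03, 2.59]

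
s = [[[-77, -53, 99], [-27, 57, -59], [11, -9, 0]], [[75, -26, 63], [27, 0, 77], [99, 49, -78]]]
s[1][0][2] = 63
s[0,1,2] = -59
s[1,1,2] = 77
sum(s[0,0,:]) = -31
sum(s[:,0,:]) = 81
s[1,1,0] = 27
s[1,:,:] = [[75, -26, 63], [27, 0, 77], [99, 49, -78]]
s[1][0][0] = 75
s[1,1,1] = 0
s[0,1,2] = -59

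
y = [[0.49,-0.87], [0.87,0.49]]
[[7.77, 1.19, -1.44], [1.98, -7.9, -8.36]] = y@[[5.55,  -6.31,  -8.0], [-5.81,  -4.92,  -2.85]]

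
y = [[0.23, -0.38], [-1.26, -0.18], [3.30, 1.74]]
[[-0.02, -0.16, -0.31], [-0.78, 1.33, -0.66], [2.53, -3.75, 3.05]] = y@[[0.56,-1.03,0.37], [0.39,-0.2,1.05]]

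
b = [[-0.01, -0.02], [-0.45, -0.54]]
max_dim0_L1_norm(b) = 0.56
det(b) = -0.00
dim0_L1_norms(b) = [0.46, 0.56]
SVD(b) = [[-0.03, -1.00], [-1.00, 0.03]] @ diag([0.7032594084826381, 0.005119021454355618]) @ [[0.64,0.77], [-0.77,0.64]]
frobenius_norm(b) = 0.70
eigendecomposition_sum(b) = [[0.01,  -0.0], [-0.01,  0.0]] + [[-0.02, -0.02],[-0.44, -0.54]]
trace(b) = -0.55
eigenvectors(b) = [[0.77,0.04], [-0.64,1.00]]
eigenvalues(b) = [0.01, -0.56]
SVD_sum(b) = [[-0.01, -0.02], [-0.45, -0.54]] + [[0.0,  -0.00], [-0.00,  0.00]]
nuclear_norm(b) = 0.71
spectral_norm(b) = 0.70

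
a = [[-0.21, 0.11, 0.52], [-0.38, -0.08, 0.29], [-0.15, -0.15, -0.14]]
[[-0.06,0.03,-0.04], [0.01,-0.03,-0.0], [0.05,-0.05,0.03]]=a @ [[-0.29, 0.28, 0.06], [0.24, -0.17, -0.26], [-0.28, 0.21, 0.00]]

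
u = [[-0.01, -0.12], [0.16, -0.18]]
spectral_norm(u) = 0.26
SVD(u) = [[0.36,0.93],[0.93,-0.36]] @ diag([0.2565104891397512, 0.08186799717402145]) @ [[0.57, -0.82],[-0.82, -0.57]]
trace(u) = -0.19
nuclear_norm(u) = 0.34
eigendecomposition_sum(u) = [[-0.01+0.09j, (-0.06-0.05j)], [(0.08+0.07j), (-0.09+0.02j)]] + [[-0.00-0.09j, -0.06+0.05j], [(0.08-0.07j), (-0.09-0.02j)]]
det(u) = 0.02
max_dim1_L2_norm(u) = 0.24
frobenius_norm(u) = 0.27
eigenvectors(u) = [[0.40+0.52j, (0.4-0.52j)], [0.76+0.00j, (0.76-0j)]]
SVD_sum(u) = [[0.05, -0.08], [0.14, -0.2]] + [[-0.06, -0.04], [0.02, 0.02]]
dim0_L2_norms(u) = [0.16, 0.22]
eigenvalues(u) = [(-0.1+0.11j), (-0.1-0.11j)]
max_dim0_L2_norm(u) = 0.22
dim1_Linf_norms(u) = [0.12, 0.18]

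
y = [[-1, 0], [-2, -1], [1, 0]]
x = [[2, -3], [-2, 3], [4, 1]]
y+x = [[1, -3], [-4, 2], [5, 1]]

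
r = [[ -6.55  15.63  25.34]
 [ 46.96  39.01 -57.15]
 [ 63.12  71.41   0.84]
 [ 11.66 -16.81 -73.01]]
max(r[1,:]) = 46.96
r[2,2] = 0.84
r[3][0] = 11.66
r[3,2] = -73.01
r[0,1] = 15.63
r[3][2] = -73.01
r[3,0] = 11.66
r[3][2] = -73.01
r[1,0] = 46.96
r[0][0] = -6.55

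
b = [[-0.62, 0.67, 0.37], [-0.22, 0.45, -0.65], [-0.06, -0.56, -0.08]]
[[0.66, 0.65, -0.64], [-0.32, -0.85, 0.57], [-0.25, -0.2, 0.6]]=b @ [[-0.21,-0.02,-0.61], [0.35,0.16,-0.83], [0.8,1.43,-1.24]]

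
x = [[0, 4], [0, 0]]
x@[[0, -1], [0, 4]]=[[0, 16], [0, 0]]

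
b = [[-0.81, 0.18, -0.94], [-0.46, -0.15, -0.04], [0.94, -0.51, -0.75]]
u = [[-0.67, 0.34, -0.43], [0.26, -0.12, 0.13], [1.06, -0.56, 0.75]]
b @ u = [[-0.41, 0.23, -0.33], [0.23, -0.12, 0.15], [-1.56, 0.80, -1.03]]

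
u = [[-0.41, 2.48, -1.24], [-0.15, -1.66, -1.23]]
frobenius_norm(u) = 3.49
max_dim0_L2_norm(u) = 2.98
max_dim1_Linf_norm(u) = 2.48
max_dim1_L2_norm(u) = 2.8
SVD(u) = [[-0.89, 0.46], [0.46, 0.89]] @ diag([3.0279577727155673, 1.7258539123145333]) @ [[0.10, -0.98, 0.18],  [-0.19, -0.19, -0.96]]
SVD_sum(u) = [[-0.26,  2.63,  -0.47], [0.14,  -1.37,  0.25]] + [[-0.15, -0.15, -0.77], [-0.29, -0.29, -1.48]]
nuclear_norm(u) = 4.75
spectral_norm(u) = 3.03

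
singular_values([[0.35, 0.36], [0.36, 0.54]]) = [0.82, 0.07]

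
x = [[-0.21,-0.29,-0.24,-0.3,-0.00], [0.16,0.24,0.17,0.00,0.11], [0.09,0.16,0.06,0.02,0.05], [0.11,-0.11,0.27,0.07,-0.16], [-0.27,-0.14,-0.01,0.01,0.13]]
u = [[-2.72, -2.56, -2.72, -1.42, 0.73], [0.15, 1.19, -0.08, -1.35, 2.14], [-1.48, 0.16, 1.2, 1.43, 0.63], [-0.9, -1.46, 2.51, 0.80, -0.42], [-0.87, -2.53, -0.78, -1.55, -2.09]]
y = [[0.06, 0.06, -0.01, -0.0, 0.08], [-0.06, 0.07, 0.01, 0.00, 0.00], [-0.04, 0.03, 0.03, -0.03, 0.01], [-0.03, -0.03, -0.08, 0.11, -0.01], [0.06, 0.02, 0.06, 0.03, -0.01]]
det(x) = 0.00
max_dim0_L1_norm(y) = 0.25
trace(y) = 0.26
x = y @ u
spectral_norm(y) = 0.16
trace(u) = -1.62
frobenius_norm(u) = 7.90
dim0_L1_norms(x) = [0.84, 0.94, 0.75, 0.4, 0.45]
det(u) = -65.63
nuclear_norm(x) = 1.46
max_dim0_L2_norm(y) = 0.12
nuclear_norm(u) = 15.19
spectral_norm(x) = 0.68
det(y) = -0.00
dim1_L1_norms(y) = [0.21, 0.14, 0.14, 0.26, 0.18]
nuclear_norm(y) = 0.47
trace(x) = 0.29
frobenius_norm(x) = 0.82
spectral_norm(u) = 5.70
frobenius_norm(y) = 0.24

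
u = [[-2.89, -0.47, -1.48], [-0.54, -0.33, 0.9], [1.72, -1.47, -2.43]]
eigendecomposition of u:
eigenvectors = [[(0.21-0.55j), (0.21+0.55j), (0.26+0j)], [0.33+0.10j, (0.33-0.1j), (0.79+0j)], [-0.74+0.00j, -0.74-0.00j, -0.56+0.00j]]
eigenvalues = [(-2.26+1.47j), (-2.26-1.47j), (-1.14+0j)]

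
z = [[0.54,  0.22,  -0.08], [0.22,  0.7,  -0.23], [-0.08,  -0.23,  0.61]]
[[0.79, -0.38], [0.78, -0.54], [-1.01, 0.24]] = z @ [[1.14, -0.45], [0.29, -0.60], [-1.40, 0.10]]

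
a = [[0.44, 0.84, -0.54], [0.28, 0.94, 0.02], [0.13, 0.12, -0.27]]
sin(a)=[[0.37, 0.64, -0.52], [0.21, 0.73, 0.04], [0.12, 0.09, -0.27]]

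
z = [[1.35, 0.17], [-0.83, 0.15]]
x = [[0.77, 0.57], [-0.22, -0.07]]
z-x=[[0.58,-0.40],[-0.61,0.22]]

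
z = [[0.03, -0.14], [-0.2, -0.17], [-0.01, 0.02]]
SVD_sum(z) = [[-0.06, -0.06], [-0.17, -0.2], [0.01, 0.01]] + [[0.09, -0.08],[-0.03, 0.03],[-0.02, 0.01]]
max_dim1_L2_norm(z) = 0.26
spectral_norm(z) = 0.27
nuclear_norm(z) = 0.40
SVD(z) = [[0.31, -0.93], [0.95, 0.31], [-0.03, 0.17]] @ diag([0.2735185418529326, 0.1228316215908817]) @ [[-0.66, -0.75],[-0.75, 0.66]]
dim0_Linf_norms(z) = [0.2, 0.17]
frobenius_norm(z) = 0.30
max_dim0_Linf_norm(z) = 0.2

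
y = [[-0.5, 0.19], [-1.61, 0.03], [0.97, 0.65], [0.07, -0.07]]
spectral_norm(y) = 1.96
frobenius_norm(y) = 2.06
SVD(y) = [[-0.24, -0.41], [-0.81, -0.41], [0.54, -0.81], [0.03, 0.13]] @ diag([1.963791105179537, 0.6291458457446373]) @ [[0.99, 0.14], [0.14, -0.99]]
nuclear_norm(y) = 2.59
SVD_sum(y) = [[-0.46, -0.07], [-1.57, -0.22], [1.04, 0.15], [0.06, 0.01]] + [[-0.04, 0.26],  [-0.04, 0.25],  [-0.07, 0.50],  [0.01, -0.08]]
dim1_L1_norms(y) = [0.69, 1.64, 1.62, 0.14]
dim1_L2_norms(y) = [0.53, 1.61, 1.17, 0.1]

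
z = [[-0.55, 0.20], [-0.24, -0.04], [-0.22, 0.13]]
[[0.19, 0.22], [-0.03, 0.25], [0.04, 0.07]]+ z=[[-0.36, 0.42], [-0.27, 0.21], [-0.18, 0.20]]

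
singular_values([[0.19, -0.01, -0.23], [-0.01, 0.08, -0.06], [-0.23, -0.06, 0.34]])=[0.51, 0.1, 0.0]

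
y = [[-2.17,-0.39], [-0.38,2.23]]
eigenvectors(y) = [[-1.00, 0.09],[-0.09, -1.0]]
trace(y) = 0.06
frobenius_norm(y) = 3.16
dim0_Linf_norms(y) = [2.17, 2.23]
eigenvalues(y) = [-2.2, 2.26]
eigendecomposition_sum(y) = [[-2.19, -0.19], [-0.19, -0.02]] + [[0.02, -0.20],[-0.19, 2.25]]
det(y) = -4.99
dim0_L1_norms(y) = [2.55, 2.62]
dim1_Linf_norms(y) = [2.17, 2.23]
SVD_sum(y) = [[0.00, -0.38],[-0.01, 2.23]] + [[-2.17, -0.01], [-0.37, -0.00]]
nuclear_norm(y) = 4.47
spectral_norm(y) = 2.26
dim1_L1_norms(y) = [2.56, 2.61]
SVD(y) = [[-0.17, 0.99],  [0.99, 0.17]] @ diag([2.2638472681186563, 2.203019642815673]) @ [[-0.00, 1.00], [-1.0, -0.0]]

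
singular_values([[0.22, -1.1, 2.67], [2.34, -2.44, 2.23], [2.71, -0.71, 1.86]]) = [5.63, 1.84, 1.04]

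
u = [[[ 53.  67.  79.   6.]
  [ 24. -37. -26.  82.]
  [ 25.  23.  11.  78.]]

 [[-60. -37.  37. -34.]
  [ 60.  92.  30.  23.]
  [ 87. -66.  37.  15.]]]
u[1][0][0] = -60.0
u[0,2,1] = 23.0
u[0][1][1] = -37.0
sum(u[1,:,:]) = 184.0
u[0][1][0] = 24.0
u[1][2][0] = 87.0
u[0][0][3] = 6.0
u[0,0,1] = 67.0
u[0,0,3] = 6.0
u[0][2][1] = 23.0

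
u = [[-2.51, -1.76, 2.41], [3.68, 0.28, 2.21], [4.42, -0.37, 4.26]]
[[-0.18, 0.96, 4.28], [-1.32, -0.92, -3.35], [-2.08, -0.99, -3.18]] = u @ [[-0.45, -0.43, -1.09], [0.81, 0.41, -0.4], [0.05, 0.25, 0.35]]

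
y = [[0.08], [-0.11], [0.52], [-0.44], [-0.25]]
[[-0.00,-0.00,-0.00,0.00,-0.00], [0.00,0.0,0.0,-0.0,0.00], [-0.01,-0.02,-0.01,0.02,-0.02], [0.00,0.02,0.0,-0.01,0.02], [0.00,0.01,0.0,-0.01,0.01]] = y @ [[-0.01,  -0.04,  -0.01,  0.03,  -0.04]]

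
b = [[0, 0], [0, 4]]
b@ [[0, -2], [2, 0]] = [[0, 0], [8, 0]]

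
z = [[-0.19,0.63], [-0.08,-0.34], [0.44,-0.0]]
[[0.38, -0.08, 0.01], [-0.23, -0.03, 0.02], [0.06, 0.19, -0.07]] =z @ [[0.14, 0.43, -0.15], [0.65, -0.0, -0.03]]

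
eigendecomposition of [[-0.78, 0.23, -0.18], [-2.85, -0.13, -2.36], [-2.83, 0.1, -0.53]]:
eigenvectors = [[(-0.01+0.15j), -0.01-0.15j, (-0.22+0j)], [-0.91+0.00j, -0.91-0.00j, -0.84+0.00j], [-0.32+0.21j, -0.32-0.21j, (0.5+0j)]]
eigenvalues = [(-0.99+1.02j), (-0.99-1.02j), (0.53+0j)]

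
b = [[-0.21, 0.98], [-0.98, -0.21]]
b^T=[[-0.21, -0.98], [0.98, -0.21]]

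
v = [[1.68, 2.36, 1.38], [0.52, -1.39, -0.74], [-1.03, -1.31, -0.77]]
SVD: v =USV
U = [[-0.83, -0.24, 0.51], [0.31, -0.95, 0.06], [0.47, 0.2, 0.86]]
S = [3.86, 1.23, 0.0]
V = [[-0.44, -0.78, -0.45], [-0.89, 0.41, 0.18], [-0.04, -0.48, 0.88]]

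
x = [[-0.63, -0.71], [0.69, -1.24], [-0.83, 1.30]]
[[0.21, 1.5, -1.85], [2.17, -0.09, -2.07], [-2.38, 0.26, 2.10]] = x@[[1.00, -1.52, 0.65], [-1.19, -0.77, 2.03]]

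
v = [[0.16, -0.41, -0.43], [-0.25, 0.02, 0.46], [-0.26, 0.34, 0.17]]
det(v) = 0.04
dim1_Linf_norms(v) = [0.43, 0.46, 0.34]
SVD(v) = [[-0.70, -0.27, 0.66], [0.53, -0.82, 0.22], [0.49, 0.51, 0.71]] @ diag([0.8603301302204329, 0.31993826645320844, 0.15057082285027687]) @ [[-0.43,0.54,0.73], [0.10,0.83,-0.55], [-0.90,-0.17,-0.41]]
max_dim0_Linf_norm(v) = 0.46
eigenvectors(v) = [[0.67, -0.88, -0.37],[-0.52, -0.33, -0.84],[-0.54, -0.34, 0.39]]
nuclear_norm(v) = 1.33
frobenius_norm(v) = 0.93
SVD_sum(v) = [[0.26, -0.32, -0.44], [-0.19, 0.24, 0.33], [-0.18, 0.22, 0.30]] + [[-0.01, -0.07, 0.05], [-0.03, -0.22, 0.15], [0.02, 0.13, -0.09]] + [[-0.09, -0.02, -0.04], [-0.03, -0.01, -0.01], [-0.1, -0.02, -0.04]]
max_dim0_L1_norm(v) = 1.06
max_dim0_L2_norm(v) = 0.65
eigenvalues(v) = [0.82, -0.16, -0.31]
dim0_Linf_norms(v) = [0.26, 0.41, 0.46]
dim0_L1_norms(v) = [0.67, 0.77, 1.06]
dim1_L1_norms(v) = [1.0, 0.73, 0.77]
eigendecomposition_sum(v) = [[0.27, -0.31, -0.39], [-0.21, 0.24, 0.3], [-0.22, 0.24, 0.32]] + [[-0.11, -0.01, -0.13], [-0.04, -0.0, -0.05], [-0.04, -0.00, -0.05]] + [[0.00, -0.09, 0.09],[0.0, -0.21, 0.2],[-0.0, 0.1, -0.1]]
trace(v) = 0.35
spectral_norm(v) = 0.86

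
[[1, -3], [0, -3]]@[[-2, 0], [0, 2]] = [[-2, -6], [0, -6]]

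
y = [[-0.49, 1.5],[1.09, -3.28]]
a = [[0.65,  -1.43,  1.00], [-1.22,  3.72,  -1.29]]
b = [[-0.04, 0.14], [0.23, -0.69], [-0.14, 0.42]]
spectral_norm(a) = 4.50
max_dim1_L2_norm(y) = 3.46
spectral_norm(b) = 0.86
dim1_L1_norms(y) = [1.99, 4.37]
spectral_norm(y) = 3.80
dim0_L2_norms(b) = [0.27, 0.82]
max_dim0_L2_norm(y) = 3.61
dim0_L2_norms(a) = [1.38, 3.99, 1.63]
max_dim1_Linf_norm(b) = 0.69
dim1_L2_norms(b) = [0.15, 0.73, 0.44]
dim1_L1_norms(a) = [3.08, 6.23]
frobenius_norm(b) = 0.86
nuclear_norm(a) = 4.95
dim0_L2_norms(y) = [1.2, 3.61]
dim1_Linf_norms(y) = [1.5, 3.28]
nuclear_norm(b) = 0.87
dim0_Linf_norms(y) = [1.09, 3.28]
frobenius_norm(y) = 3.80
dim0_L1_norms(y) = [1.58, 4.78]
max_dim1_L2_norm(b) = 0.73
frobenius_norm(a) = 4.52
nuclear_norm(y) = 3.81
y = a @ b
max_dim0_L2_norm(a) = 3.99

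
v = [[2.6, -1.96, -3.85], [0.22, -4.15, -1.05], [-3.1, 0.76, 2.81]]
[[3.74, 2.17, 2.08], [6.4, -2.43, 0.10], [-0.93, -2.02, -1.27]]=v @ [[-0.72, -0.11, -0.3], [-1.39, 0.85, 0.17], [-0.75, -1.07, -0.83]]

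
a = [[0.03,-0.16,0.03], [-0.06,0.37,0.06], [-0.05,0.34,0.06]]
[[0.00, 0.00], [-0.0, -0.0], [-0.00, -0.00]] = a @ [[-0.02,-0.04],[-0.01,-0.02],[0.03,0.06]]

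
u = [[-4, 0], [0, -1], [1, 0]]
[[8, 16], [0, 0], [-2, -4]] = u @ [[-2, -4], [0, 0]]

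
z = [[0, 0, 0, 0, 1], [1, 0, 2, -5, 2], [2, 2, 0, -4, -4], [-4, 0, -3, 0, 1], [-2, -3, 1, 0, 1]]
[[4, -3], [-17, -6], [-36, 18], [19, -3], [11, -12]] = z@[[0, 0], [-4, 3], [-5, 0], [3, 0], [4, -3]]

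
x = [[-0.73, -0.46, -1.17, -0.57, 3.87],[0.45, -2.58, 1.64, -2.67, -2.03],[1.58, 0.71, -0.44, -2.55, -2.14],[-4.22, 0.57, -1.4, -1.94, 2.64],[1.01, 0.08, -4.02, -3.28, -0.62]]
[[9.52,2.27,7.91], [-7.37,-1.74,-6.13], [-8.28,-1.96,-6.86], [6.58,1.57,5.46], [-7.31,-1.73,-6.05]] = x @ [[-0.34, -0.08, -0.28], [0.38, 0.09, 0.32], [0.75, 0.18, 0.62], [0.69, 0.16, 0.57], [2.77, 0.66, 2.3]]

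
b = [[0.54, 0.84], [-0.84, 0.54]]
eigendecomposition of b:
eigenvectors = [[(0.71+0j), (0.71-0j)], [0.00+0.71j, 0.00-0.71j]]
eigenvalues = [(0.54+0.84j), (0.54-0.84j)]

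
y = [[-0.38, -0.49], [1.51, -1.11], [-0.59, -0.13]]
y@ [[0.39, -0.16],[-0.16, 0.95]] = [[-0.07, -0.4],[0.77, -1.30],[-0.21, -0.03]]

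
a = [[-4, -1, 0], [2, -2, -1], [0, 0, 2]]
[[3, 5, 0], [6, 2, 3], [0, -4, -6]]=a @ [[0, -1, 0], [-3, -1, 0], [0, -2, -3]]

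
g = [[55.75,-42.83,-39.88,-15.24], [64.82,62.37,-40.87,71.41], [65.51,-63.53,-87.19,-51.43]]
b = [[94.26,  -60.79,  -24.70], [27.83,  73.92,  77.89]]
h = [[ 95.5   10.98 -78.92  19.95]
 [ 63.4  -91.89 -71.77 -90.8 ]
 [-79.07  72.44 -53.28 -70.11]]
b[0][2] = -24.7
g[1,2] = -40.87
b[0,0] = 94.26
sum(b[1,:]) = 179.64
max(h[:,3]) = 19.95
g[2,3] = -51.43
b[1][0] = 27.83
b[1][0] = 27.83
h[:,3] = [19.95, -90.8, -70.11]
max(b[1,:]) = 77.89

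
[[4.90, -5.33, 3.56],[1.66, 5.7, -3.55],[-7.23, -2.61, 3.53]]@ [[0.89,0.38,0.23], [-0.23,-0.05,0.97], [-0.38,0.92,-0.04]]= [[4.23, 5.40, -4.19], [1.52, -2.92, 6.05], [-7.18, 0.63, -4.34]]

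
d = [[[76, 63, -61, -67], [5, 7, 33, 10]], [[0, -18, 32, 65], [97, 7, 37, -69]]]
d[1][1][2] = 37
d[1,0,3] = 65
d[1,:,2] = [32, 37]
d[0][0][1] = 63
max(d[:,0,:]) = 76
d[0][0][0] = 76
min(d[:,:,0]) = 0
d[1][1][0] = 97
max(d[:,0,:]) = 76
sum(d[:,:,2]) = 41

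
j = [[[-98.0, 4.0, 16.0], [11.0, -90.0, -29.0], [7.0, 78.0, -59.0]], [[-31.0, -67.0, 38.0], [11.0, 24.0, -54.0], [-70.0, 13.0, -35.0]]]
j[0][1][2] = -29.0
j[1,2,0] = -70.0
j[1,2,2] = -35.0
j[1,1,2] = -54.0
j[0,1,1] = -90.0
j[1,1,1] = 24.0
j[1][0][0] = -31.0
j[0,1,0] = 11.0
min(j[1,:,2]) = -54.0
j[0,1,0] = 11.0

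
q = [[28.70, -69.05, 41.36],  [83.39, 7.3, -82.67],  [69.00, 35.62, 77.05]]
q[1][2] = -82.67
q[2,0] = 69.0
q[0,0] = 28.7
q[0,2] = 41.36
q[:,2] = [41.36, -82.67, 77.05]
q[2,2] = 77.05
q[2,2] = 77.05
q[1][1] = 7.3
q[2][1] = 35.62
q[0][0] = 28.7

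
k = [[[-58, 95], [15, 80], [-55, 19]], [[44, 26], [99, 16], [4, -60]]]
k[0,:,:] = [[-58, 95], [15, 80], [-55, 19]]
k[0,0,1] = 95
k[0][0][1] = 95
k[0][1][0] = 15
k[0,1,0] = 15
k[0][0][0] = -58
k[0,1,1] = 80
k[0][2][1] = 19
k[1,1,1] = 16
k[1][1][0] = 99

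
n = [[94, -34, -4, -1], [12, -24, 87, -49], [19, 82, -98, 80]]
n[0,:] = [94, -34, -4, -1]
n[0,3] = -1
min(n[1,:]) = -49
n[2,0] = 19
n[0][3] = -1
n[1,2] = 87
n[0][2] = -4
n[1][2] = 87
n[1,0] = 12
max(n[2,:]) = 82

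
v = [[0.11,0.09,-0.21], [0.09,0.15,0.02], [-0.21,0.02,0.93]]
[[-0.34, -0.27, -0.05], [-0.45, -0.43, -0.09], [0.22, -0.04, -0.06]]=v@[[0.19,-1.76,-0.83], [-3.16,-1.73,-0.08], [0.35,-0.40,-0.25]]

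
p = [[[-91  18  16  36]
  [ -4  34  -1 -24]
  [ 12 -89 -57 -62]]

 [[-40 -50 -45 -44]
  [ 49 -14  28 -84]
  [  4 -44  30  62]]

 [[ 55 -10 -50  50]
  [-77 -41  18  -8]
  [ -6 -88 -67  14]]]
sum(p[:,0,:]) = -155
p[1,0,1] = -50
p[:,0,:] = [[-91, 18, 16, 36], [-40, -50, -45, -44], [55, -10, -50, 50]]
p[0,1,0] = -4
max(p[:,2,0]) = 12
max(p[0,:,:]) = 36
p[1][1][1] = -14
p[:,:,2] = [[16, -1, -57], [-45, 28, 30], [-50, 18, -67]]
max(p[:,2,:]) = 62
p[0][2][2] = -57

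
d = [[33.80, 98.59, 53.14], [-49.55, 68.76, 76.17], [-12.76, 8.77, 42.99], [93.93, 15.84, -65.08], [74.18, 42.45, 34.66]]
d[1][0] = -49.55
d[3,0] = 93.93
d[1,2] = 76.17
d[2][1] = 8.77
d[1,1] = 68.76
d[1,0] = -49.55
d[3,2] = -65.08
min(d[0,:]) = 33.8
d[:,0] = [33.8, -49.55, -12.76, 93.93, 74.18]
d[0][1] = 98.59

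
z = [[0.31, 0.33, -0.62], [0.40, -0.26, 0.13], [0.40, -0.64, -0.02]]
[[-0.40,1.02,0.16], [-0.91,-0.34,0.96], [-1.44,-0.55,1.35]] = z@[[-1.63, 0.14, 1.70], [1.21, 0.98, -1.05], [0.47, -1.05, 0.04]]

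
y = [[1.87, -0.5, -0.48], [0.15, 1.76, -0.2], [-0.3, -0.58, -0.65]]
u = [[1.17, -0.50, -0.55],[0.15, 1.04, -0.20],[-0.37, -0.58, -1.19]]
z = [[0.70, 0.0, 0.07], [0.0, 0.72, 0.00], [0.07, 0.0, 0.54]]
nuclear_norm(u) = 3.78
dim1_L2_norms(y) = [1.99, 1.78, 0.92]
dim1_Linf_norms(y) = [1.87, 1.76, 0.65]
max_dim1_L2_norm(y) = 1.99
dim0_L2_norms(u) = [1.24, 1.29, 1.33]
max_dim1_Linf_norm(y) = 1.87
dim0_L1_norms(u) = [1.69, 2.12, 1.94]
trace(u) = 1.02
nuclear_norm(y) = 4.57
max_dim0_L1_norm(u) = 2.12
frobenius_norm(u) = 2.23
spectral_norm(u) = 1.60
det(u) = -1.87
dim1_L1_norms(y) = [2.85, 2.11, 1.53]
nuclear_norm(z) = 1.96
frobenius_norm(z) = 1.14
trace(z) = 1.96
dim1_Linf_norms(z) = [0.7, 0.72, 0.54]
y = u + z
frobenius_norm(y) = 2.83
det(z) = 0.27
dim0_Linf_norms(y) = [1.87, 1.76, 0.65]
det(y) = -2.65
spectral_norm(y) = 2.07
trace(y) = 2.98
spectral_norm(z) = 0.73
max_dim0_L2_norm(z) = 0.72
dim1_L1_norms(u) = [2.22, 1.39, 2.14]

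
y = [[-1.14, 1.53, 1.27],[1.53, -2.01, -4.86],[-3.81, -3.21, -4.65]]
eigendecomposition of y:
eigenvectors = [[-0.20,-0.63,-0.35], [-0.82,0.78,0.74], [0.54,-0.05,0.57]]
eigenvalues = [1.6, -2.92, -6.49]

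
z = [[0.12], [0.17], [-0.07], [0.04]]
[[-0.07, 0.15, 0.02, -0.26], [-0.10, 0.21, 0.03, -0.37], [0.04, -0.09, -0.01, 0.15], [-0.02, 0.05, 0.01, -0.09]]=z @ [[-0.56, 1.25, 0.16, -2.16]]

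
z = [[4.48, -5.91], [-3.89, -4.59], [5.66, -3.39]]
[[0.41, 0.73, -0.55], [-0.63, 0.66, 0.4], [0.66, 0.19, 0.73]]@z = [[-4.12,-3.91], [-3.13,-0.66], [6.35,-7.25]]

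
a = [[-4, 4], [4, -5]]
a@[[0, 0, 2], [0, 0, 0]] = [[0, 0, -8], [0, 0, 8]]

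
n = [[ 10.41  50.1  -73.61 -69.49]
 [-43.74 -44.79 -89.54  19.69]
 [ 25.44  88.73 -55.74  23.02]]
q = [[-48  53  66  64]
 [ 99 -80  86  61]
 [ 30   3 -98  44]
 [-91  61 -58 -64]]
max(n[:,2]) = -55.74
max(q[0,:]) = 66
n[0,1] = 50.1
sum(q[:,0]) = -10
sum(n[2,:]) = 81.45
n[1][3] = 19.69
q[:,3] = [64, 61, 44, -64]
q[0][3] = 64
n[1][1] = -44.79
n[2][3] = 23.02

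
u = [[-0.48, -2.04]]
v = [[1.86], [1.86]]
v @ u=[[-0.89, -3.79], [-0.89, -3.79]]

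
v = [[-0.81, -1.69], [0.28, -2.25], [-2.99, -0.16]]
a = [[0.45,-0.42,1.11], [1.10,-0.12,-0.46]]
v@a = [[-2.22, 0.54, -0.12], [-2.35, 0.15, 1.35], [-1.52, 1.28, -3.25]]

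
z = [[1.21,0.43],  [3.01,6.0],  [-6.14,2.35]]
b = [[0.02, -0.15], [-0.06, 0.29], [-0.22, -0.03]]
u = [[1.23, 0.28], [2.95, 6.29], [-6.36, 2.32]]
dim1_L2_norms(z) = [1.28, 6.71, 6.57]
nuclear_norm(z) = 13.39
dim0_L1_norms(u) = [10.54, 8.89]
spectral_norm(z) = 7.09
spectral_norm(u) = 7.27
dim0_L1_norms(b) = [0.3, 0.47]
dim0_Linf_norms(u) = [6.36, 6.29]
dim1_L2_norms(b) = [0.15, 0.3, 0.22]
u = b + z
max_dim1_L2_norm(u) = 6.95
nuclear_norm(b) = 0.55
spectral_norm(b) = 0.33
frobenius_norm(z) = 9.48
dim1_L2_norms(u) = [1.26, 6.95, 6.77]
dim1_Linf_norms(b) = [0.15, 0.29, 0.22]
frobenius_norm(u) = 9.78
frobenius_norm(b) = 0.40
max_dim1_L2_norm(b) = 0.3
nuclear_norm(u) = 13.81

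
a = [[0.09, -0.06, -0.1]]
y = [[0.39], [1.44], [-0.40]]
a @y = [[-0.01]]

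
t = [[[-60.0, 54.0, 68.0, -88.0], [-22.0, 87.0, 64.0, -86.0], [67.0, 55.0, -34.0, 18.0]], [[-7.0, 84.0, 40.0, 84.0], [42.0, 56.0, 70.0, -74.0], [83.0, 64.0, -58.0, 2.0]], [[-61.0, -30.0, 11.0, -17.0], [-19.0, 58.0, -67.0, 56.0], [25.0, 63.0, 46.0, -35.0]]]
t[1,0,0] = -7.0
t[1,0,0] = -7.0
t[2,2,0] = 25.0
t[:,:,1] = [[54.0, 87.0, 55.0], [84.0, 56.0, 64.0], [-30.0, 58.0, 63.0]]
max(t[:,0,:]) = 84.0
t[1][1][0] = 42.0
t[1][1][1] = 56.0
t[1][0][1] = 84.0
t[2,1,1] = 58.0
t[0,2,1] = 55.0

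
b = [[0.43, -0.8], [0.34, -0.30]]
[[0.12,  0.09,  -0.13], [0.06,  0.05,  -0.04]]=b @ [[0.08,0.10,0.03],[-0.11,-0.06,0.18]]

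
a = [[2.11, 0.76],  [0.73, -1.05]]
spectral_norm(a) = 2.28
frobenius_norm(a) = 2.58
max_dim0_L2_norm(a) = 2.23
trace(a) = 1.06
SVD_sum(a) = [[2.17,0.52], [0.45,0.11]] + [[-0.06, 0.24], [0.28, -1.16]]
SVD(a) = [[-0.98, -0.20],[-0.20, 0.98]] @ diag([2.277045069990886, 1.2166206266664226]) @ [[-0.97, -0.23],[0.23, -0.97]]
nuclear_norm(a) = 3.49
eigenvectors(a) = [[0.98, -0.22], [0.21, 0.97]]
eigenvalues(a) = [2.28, -1.22]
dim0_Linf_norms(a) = [2.11, 1.05]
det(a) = -2.77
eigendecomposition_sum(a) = [[2.17, 0.50], [0.48, 0.11]] + [[-0.06, 0.26], [0.25, -1.16]]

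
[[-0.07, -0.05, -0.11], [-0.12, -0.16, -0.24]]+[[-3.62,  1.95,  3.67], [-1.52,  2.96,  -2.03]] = [[-3.69, 1.90, 3.56], [-1.64, 2.8, -2.27]]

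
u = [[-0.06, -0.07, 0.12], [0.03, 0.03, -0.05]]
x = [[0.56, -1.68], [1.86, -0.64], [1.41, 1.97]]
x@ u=[[-0.08,-0.09,0.15], [-0.13,-0.15,0.26], [-0.03,-0.04,0.07]]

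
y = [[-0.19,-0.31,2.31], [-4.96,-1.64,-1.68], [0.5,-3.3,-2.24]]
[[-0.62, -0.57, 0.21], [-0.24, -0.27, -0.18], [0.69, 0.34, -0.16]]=y @ [[0.14, 0.11, 0.01], [-0.01, 0.07, -0.01], [-0.26, -0.23, 0.09]]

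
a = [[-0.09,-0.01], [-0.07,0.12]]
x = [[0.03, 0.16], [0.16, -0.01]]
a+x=[[-0.06, 0.15],[0.09, 0.11]]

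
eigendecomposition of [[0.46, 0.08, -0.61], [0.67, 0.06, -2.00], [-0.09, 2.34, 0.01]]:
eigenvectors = [[(-0.95+0j), (-0.06-0.2j), -0.06+0.20j], [-0.07+0.00j, -0.04-0.66j, (-0.04+0.66j)], [(-0.31+0j), -0.72+0.00j, (-0.72-0j)]]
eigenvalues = [(0.27+0j), (0.13+2.13j), (0.13-2.13j)]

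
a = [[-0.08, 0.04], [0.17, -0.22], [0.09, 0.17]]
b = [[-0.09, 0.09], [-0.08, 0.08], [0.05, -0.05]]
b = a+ [[-0.01,0.05],[-0.25,0.3],[-0.04,-0.22]]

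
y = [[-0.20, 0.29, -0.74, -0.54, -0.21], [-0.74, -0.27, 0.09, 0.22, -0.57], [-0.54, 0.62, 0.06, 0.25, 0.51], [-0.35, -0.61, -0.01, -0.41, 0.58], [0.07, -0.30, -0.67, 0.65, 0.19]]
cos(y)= [[0.79, 0.12, -0.13, -0.01, 0.40], [-0.1, 0.99, -0.45, 0.07, -0.19], [0.22, 0.3, 0.91, -0.31, -0.00], [-0.32, -0.07, 0.10, 0.71, -0.16], [-0.18, 0.38, 0.10, 0.19, 0.86]]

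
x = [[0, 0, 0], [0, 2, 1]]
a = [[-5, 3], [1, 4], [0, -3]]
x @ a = [[0, 0], [2, 5]]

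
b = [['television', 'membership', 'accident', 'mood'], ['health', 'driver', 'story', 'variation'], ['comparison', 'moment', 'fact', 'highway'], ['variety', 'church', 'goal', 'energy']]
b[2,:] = ['comparison', 'moment', 'fact', 'highway']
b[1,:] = ['health', 'driver', 'story', 'variation']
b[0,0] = 'television'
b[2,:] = ['comparison', 'moment', 'fact', 'highway']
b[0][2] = 'accident'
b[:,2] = ['accident', 'story', 'fact', 'goal']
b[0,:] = ['television', 'membership', 'accident', 'mood']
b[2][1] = 'moment'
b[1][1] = 'driver'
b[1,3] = 'variation'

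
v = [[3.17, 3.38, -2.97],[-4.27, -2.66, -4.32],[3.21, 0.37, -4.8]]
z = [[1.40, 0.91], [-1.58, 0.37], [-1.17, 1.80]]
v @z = [[2.57,  -1.21],[3.28,  -12.65],[9.53,  -5.58]]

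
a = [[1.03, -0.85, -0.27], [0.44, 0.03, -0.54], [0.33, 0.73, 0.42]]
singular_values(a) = [1.48, 0.85, 0.51]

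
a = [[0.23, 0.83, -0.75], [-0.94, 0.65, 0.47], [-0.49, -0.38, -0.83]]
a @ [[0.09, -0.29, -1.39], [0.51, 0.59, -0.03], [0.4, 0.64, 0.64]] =[[0.14, -0.06, -0.82], [0.43, 0.96, 1.59], [-0.57, -0.61, 0.16]]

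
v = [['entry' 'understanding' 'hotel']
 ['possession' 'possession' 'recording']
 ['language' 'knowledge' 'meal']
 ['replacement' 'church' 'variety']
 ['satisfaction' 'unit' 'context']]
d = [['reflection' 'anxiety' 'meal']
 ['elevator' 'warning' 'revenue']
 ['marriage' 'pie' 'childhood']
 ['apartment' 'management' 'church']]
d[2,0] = 'marriage'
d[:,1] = ['anxiety', 'warning', 'pie', 'management']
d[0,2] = 'meal'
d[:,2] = ['meal', 'revenue', 'childhood', 'church']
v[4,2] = 'context'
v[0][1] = 'understanding'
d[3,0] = 'apartment'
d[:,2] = ['meal', 'revenue', 'childhood', 'church']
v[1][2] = 'recording'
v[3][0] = 'replacement'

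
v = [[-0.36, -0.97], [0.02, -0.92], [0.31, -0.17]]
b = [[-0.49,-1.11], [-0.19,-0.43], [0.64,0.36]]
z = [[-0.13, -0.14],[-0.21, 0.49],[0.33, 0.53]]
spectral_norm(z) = 0.75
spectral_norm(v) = 1.37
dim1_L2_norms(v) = [1.03, 0.92, 0.35]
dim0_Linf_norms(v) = [0.36, 0.97]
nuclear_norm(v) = 1.79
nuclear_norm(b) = 1.84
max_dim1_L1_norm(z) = 0.86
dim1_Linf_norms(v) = [0.97, 0.92, 0.31]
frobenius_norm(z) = 0.84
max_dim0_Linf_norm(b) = 1.11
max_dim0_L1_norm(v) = 2.06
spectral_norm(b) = 1.44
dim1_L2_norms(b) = [1.21, 0.47, 0.73]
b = z + v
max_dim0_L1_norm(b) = 1.9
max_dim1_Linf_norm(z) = 0.53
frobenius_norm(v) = 1.43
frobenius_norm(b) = 1.49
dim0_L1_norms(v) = [0.69, 2.06]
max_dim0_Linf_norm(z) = 0.53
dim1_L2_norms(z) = [0.19, 0.53, 0.62]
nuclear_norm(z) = 1.14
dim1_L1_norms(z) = [0.27, 0.7, 0.86]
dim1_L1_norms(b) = [1.6, 0.62, 1.0]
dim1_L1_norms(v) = [1.33, 0.94, 0.48]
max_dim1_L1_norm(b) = 1.6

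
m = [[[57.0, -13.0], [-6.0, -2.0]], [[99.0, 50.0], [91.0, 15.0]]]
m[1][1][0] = 91.0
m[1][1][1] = 15.0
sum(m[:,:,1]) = 50.0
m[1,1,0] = 91.0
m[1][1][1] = 15.0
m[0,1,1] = -2.0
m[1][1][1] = 15.0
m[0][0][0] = 57.0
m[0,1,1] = -2.0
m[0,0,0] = 57.0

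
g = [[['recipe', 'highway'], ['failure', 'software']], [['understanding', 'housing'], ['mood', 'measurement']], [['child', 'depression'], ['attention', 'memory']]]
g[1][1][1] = 'measurement'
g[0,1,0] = 'failure'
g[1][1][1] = 'measurement'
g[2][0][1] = 'depression'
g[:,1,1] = ['software', 'measurement', 'memory']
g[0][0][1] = 'highway'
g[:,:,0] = [['recipe', 'failure'], ['understanding', 'mood'], ['child', 'attention']]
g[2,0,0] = 'child'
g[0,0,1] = 'highway'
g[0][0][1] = 'highway'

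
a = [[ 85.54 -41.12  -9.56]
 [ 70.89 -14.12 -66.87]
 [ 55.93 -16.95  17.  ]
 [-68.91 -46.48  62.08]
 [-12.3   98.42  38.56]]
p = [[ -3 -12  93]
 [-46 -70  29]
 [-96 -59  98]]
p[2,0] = -96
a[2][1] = -16.95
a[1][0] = 70.89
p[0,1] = -12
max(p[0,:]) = 93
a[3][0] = -68.91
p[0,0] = -3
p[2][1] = -59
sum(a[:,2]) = 41.209999999999994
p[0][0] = -3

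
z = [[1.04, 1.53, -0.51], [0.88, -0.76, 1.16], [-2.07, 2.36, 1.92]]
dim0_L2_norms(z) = [2.48, 2.91, 2.3]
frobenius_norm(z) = 4.46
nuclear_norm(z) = 7.18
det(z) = -10.88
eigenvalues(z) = [-2.27, 1.77, 2.71]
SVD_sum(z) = [[-0.12, 0.15, 0.10], [0.27, -0.32, -0.22], [-2.08, 2.50, 1.70]] + [[0.68, 1.28, -1.05], [-0.34, -0.64, 0.52], [-0.08, -0.16, 0.13]] + [[0.48,0.1,0.44], [0.95,0.20,0.86], [0.09,0.02,0.09]]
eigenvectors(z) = [[-0.41,  0.61,  0.00], [0.69,  0.50,  0.32], [-0.59,  0.62,  0.95]]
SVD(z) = [[0.06, 0.89, 0.45],  [-0.13, -0.44, 0.89],  [0.99, -0.11, 0.09]] @ diag([3.7080100674796714, 2.010257914963243, 1.459665870943427]) @ [[-0.57,  0.68,  0.46], [0.38,  0.72,  -0.59], [0.73,  0.16,  0.66]]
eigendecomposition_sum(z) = [[-0.41, 0.86, -0.29],[0.69, -1.45, 0.49],[-0.59, 1.24, -0.41]] + [[1.45, 0.67, -0.23], [1.18, 0.54, -0.18], [1.47, 0.67, -0.23]] + [[-0.0, 0.0, 0.0], [-0.99, 0.15, 0.86], [-2.95, 0.44, 2.56]]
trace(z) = 2.20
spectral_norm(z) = 3.71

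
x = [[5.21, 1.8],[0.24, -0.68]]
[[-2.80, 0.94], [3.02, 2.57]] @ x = [[-14.36, -5.68], [16.35, 3.69]]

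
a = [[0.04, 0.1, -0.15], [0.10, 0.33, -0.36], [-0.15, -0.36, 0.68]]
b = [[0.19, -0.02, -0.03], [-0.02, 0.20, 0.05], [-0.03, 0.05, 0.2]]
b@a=[[0.01, 0.02, -0.04],[0.01, 0.05, -0.04],[-0.03, -0.06, 0.12]]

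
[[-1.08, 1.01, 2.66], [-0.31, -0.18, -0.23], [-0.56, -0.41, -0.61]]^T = [[-1.08, -0.31, -0.56],[1.01, -0.18, -0.41],[2.66, -0.23, -0.61]]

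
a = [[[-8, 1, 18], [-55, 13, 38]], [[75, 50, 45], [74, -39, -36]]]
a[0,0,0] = -8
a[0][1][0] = -55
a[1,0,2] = 45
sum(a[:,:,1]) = 25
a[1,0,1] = 50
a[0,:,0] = [-8, -55]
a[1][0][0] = 75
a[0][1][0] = -55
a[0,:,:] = [[-8, 1, 18], [-55, 13, 38]]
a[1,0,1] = 50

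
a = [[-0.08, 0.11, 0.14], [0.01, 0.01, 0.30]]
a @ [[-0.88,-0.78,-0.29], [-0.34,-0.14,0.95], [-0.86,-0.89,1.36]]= [[-0.09, -0.08, 0.32],[-0.27, -0.28, 0.41]]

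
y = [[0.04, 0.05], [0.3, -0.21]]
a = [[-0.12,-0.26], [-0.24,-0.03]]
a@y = [[-0.08, 0.05], [-0.02, -0.01]]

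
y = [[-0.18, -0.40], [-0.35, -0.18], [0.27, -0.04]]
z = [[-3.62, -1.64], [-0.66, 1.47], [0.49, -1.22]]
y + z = [[-3.80, -2.04],  [-1.01, 1.29],  [0.76, -1.26]]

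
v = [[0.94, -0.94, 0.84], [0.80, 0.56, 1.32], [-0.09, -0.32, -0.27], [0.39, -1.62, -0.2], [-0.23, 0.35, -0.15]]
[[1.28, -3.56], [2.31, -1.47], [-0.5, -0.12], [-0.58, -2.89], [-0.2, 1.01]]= v @ [[0.99, -1.29], [0.48, 1.60], [0.95, -1.01]]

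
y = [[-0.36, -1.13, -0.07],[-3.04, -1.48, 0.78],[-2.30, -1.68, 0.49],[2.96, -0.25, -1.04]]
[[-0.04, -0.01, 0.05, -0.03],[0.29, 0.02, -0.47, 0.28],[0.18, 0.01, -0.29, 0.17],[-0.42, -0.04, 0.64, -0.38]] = y @ [[-0.06,0.03,0.19,-0.13], [0.04,-0.01,-0.10,0.07], [0.22,0.13,-0.05,-0.02]]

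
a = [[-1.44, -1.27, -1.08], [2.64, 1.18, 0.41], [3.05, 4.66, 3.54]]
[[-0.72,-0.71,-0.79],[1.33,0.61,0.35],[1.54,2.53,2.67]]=a@ [[0.5,0.01,-0.01], [0.01,0.46,0.10], [-0.01,0.1,0.63]]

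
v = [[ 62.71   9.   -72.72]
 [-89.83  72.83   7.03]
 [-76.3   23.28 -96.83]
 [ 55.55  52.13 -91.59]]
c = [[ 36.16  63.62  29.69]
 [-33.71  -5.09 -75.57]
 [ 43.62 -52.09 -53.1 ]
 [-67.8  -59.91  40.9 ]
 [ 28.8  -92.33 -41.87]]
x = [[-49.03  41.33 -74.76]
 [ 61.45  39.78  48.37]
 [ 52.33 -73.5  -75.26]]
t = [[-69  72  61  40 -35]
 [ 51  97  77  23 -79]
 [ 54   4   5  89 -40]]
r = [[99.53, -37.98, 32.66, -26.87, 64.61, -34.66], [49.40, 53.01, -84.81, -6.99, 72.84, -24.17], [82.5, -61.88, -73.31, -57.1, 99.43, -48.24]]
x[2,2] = -75.26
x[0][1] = 41.33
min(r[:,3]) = -57.1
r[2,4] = 99.43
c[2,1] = -52.09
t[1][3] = 23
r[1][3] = -6.99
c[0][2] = 29.69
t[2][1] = 4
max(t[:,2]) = 77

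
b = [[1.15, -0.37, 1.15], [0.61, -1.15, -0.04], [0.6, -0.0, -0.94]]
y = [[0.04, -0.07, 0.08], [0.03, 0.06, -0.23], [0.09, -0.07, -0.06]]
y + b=[[1.19,-0.44,1.23], [0.64,-1.09,-0.27], [0.69,-0.07,-1.0]]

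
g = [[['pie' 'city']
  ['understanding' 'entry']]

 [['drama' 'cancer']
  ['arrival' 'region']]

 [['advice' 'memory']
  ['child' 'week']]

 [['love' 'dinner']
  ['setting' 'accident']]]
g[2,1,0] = 'child'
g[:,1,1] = ['entry', 'region', 'week', 'accident']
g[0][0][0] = 'pie'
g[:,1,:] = [['understanding', 'entry'], ['arrival', 'region'], ['child', 'week'], ['setting', 'accident']]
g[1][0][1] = 'cancer'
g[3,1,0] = 'setting'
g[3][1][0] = 'setting'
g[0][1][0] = 'understanding'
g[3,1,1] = 'accident'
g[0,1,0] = 'understanding'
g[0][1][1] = 'entry'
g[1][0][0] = 'drama'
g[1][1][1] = 'region'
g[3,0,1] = 'dinner'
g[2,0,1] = 'memory'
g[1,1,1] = 'region'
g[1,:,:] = [['drama', 'cancer'], ['arrival', 'region']]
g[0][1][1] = 'entry'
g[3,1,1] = 'accident'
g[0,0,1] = 'city'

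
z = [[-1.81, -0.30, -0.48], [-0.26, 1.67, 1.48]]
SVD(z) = [[-0.39, 0.92], [0.92, 0.39]] @ diag([2.314816889169772, 1.8124631774506152]) @ [[0.2, 0.72, 0.67], [-0.98, 0.2, 0.07]]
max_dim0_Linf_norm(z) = 1.81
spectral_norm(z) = 2.31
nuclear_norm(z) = 4.13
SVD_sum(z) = [[-0.18, -0.64, -0.6], [0.43, 1.53, 1.43]] + [[-1.63, 0.34, 0.12],[-0.69, 0.14, 0.05]]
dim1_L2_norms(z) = [1.9, 2.25]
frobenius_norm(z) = 2.94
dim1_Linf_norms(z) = [1.81, 1.67]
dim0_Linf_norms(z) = [1.81, 1.67, 1.48]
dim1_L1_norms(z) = [2.59, 3.41]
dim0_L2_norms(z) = [1.83, 1.7, 1.56]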